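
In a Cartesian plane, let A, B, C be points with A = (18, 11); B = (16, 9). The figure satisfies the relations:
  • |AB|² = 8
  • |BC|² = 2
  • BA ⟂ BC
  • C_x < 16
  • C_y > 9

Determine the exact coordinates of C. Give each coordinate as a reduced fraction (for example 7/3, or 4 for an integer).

C = (15, 10)

1. C_x = 15  [[BA ⟂ BC ⇒ 2x+2y-50=0] ∩ [|C−(16, 9)|²=2]]
2. C_y = 10  [[BA ⟂ BC ⇒ 2x+2y-50=0] ∩ [|C−(16, 9)|²=2]]
   so C = (15, 10)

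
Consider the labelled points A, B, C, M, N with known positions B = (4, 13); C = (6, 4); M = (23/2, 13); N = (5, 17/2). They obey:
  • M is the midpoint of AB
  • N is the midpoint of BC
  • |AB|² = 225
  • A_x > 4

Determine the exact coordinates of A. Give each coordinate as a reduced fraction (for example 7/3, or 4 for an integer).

A = (19, 13)

1. A_x = 19  [A = 2·M−B = 2·(23/2, 13)−(4, 13)]
2. A_y = 13  [A = 2·M−B = 2·(23/2, 13)−(4, 13)]
   so A = (19, 13)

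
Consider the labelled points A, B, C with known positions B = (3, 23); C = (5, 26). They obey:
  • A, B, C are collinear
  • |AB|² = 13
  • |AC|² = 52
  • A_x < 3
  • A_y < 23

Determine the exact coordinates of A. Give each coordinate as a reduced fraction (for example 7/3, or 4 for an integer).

1. A_x = 1  [[A, B, C are collinear ⇒ -3x+2y-37=0] ∩ [|A−(3, 23)|²=13]]
2. A_y = 20  [[A, B, C are collinear ⇒ -3x+2y-37=0] ∩ [|A−(3, 23)|²=13]]
   so A = (1, 20)

A = (1, 20)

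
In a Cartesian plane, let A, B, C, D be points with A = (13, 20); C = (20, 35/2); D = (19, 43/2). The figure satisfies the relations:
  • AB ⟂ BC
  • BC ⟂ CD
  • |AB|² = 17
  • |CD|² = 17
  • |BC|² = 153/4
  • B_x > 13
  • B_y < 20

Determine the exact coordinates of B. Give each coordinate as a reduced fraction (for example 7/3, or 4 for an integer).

1. B_x = 14  [[BC ⟂ CD ⇒ 1x-4y+50=0] ∩ [|B−(13, 20)|²=17]]
2. B_y = 16  [[BC ⟂ CD ⇒ 1x-4y+50=0] ∩ [|B−(13, 20)|²=17]]
   so B = (14, 16)

B = (14, 16)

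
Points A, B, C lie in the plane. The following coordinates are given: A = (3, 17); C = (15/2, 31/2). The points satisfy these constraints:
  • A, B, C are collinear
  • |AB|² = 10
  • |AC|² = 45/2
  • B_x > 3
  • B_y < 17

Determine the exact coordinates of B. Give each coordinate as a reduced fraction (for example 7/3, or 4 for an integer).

1. B_x = 6  [[A, B, C are collinear ⇒ -3/2x-9/2y+81=0] ∩ [|B−(3, 17)|²=10]]
2. B_y = 16  [[A, B, C are collinear ⇒ -3/2x-9/2y+81=0] ∩ [|B−(3, 17)|²=10]]
   so B = (6, 16)

B = (6, 16)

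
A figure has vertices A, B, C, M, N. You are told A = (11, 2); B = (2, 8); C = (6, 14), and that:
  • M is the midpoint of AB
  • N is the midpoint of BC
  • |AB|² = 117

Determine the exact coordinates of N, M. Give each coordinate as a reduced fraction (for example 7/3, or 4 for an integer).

N = (4, 11)
M = (13/2, 5)

1. M_x = 13/2  [2·M = A+B = (11, 2)+(2, 8)]
2. M_y = 5  [2·M = A+B = (11, 2)+(2, 8)]
   so M = (13/2, 5)
3. N_x = 4  [2·N = B+C = (2, 8)+(6, 14)]
4. N_y = 11  [2·N = B+C = (2, 8)+(6, 14)]
   so N = (4, 11)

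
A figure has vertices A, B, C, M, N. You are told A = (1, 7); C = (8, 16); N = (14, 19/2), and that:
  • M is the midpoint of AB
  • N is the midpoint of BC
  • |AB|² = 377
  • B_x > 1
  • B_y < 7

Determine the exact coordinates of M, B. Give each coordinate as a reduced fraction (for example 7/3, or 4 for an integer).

M = (21/2, 5)
B = (20, 3)

1. B_x = 20  [B = 2·N−C = 2·(14, 19/2)−(8, 16)]
2. B_y = 3  [B = 2·N−C = 2·(14, 19/2)−(8, 16)]
   so B = (20, 3)
3. M_x = 21/2  [2·M = A+B = (1, 7)+(20, 3)]
4. M_y = 5  [2·M = A+B = (1, 7)+(20, 3)]
   so M = (21/2, 5)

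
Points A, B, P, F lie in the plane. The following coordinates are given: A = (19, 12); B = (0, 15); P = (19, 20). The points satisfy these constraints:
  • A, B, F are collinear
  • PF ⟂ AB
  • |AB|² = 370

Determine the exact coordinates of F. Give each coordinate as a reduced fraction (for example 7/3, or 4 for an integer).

1. F_x = 3287/185  [[A, B, F are collinear ⇒ -3x-19y+285=0] ∩ [PF ⟂ AB ⇒ -19x+3y+301=0]]
2. F_y = 2256/185  [[A, B, F are collinear ⇒ -3x-19y+285=0] ∩ [PF ⟂ AB ⇒ -19x+3y+301=0]]
   so F = (3287/185, 2256/185)

F = (3287/185, 2256/185)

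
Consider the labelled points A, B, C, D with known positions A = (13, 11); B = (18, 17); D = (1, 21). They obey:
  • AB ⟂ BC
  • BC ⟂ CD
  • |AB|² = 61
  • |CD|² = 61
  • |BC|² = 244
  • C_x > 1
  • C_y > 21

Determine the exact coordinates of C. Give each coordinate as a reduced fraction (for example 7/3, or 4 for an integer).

1. C_x = 6  [[AB ⟂ BC ⇒ 5x+6y-192=0] ∩ [|C−(1, 21)|²=61]]
2. C_y = 27  [[AB ⟂ BC ⇒ 5x+6y-192=0] ∩ [|C−(1, 21)|²=61]]
   so C = (6, 27)

C = (6, 27)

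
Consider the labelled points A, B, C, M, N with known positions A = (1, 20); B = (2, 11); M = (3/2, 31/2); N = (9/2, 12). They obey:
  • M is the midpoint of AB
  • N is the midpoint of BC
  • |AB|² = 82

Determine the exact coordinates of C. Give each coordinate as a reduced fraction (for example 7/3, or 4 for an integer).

C = (7, 13)

1. C_x = 7  [C = 2·N−B = 2·(9/2, 12)−(2, 11)]
2. C_y = 13  [C = 2·N−B = 2·(9/2, 12)−(2, 11)]
   so C = (7, 13)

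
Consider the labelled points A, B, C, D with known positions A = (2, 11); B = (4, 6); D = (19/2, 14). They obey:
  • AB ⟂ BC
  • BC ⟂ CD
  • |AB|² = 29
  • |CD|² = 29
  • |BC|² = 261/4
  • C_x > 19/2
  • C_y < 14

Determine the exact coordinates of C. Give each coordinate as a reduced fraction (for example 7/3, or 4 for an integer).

C = (23/2, 9)

1. C_x = 23/2  [[AB ⟂ BC ⇒ 2x-5y+22=0] ∩ [|C−(19/2, 14)|²=29]]
2. C_y = 9  [[AB ⟂ BC ⇒ 2x-5y+22=0] ∩ [|C−(19/2, 14)|²=29]]
   so C = (23/2, 9)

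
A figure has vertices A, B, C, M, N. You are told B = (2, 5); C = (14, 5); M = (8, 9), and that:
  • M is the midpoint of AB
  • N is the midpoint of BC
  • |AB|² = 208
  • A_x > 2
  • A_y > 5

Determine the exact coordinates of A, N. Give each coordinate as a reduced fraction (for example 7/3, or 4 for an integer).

A = (14, 13)
N = (8, 5)

1. A_x = 14  [A = 2·M−B = 2·(8, 9)−(2, 5)]
2. A_y = 13  [A = 2·M−B = 2·(8, 9)−(2, 5)]
   so A = (14, 13)
3. N_x = 8  [2·N = B+C = (2, 5)+(14, 5)]
4. N_y = 5  [2·N = B+C = (2, 5)+(14, 5)]
   so N = (8, 5)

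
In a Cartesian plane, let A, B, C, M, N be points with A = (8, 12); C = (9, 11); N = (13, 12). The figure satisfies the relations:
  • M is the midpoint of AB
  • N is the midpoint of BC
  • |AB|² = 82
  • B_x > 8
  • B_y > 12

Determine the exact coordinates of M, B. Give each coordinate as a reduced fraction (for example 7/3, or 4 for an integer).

1. B_x = 17  [B = 2·N−C = 2·(13, 12)−(9, 11)]
2. B_y = 13  [B = 2·N−C = 2·(13, 12)−(9, 11)]
   so B = (17, 13)
3. M_x = 25/2  [2·M = A+B = (8, 12)+(17, 13)]
4. M_y = 25/2  [2·M = A+B = (8, 12)+(17, 13)]
   so M = (25/2, 25/2)

M = (25/2, 25/2)
B = (17, 13)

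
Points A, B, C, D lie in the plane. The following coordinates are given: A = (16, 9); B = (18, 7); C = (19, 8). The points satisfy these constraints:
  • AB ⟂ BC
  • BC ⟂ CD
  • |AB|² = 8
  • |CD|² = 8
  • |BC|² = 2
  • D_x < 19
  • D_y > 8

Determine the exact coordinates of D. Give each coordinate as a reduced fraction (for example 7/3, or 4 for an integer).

D = (17, 10)

1. D_x = 17  [[BC ⟂ CD ⇒ 1x+1y-27=0] ∩ [|D−(19, 8)|²=8]]
2. D_y = 10  [[BC ⟂ CD ⇒ 1x+1y-27=0] ∩ [|D−(19, 8)|²=8]]
   so D = (17, 10)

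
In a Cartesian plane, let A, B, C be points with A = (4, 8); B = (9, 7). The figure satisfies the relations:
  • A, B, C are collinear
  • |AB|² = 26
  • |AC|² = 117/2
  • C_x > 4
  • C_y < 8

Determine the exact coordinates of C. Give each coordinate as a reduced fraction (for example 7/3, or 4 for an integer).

1. C_x = 23/2  [[A, B, C are collinear ⇒ 1x+5y-44=0] ∩ [|C−(4, 8)|²=117/2]]
2. C_y = 13/2  [[A, B, C are collinear ⇒ 1x+5y-44=0] ∩ [|C−(4, 8)|²=117/2]]
   so C = (23/2, 13/2)

C = (23/2, 13/2)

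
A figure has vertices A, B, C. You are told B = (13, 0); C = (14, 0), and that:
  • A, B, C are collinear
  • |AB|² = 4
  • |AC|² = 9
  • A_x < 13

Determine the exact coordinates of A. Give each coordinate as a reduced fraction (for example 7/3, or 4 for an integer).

A = (11, 0)

1. A_x = 11  [[A, B, C are collinear ⇒ 1y=0] ∩ [|A−(13, 0)|²=4]]
2. A_y = 0  [[A, B, C are collinear ⇒ 1y=0] ∩ [|A−(13, 0)|²=4]]
   so A = (11, 0)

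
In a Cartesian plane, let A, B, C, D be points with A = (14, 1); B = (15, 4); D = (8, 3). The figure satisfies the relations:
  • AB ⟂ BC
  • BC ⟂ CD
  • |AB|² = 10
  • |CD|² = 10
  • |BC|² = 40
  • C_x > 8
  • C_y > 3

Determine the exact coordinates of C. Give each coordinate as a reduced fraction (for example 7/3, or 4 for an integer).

C = (9, 6)

1. C_x = 9  [[AB ⟂ BC ⇒ 1x+3y-27=0] ∩ [|C−(8, 3)|²=10]]
2. C_y = 6  [[AB ⟂ BC ⇒ 1x+3y-27=0] ∩ [|C−(8, 3)|²=10]]
   so C = (9, 6)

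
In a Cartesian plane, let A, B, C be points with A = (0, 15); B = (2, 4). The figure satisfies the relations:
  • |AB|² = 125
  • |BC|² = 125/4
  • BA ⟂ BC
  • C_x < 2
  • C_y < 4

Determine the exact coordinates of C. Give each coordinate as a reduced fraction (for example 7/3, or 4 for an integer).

C = (-7/2, 3)

1. C_x = -7/2  [[BA ⟂ BC ⇒ -2x+11y-40=0] ∩ [|C−(2, 4)|²=125/4]]
2. C_y = 3  [[BA ⟂ BC ⇒ -2x+11y-40=0] ∩ [|C−(2, 4)|²=125/4]]
   so C = (-7/2, 3)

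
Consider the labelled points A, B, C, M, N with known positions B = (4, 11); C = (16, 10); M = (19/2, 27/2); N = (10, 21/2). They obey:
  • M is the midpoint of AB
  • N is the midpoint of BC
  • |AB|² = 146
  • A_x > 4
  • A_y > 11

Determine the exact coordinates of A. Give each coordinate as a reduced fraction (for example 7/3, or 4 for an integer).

1. A_x = 15  [A = 2·M−B = 2·(19/2, 27/2)−(4, 11)]
2. A_y = 16  [A = 2·M−B = 2·(19/2, 27/2)−(4, 11)]
   so A = (15, 16)

A = (15, 16)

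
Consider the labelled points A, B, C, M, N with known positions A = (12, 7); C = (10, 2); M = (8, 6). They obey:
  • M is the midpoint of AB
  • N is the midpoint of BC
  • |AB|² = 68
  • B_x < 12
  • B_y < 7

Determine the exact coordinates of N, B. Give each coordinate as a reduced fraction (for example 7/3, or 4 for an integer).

N = (7, 7/2)
B = (4, 5)

1. B_x = 4  [B = 2·M−A = 2·(8, 6)−(12, 7)]
2. B_y = 5  [B = 2·M−A = 2·(8, 6)−(12, 7)]
   so B = (4, 5)
3. N_x = 7  [2·N = B+C = (4, 5)+(10, 2)]
4. N_y = 7/2  [2·N = B+C = (4, 5)+(10, 2)]
   so N = (7, 7/2)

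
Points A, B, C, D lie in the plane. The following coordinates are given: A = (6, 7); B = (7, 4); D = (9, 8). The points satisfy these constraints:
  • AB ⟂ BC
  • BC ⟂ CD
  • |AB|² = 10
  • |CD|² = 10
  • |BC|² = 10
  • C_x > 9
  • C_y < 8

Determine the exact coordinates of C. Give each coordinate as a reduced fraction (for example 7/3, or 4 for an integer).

1. C_x = 10  [[AB ⟂ BC ⇒ 1x-3y+5=0] ∩ [|C−(9, 8)|²=10]]
2. C_y = 5  [[AB ⟂ BC ⇒ 1x-3y+5=0] ∩ [|C−(9, 8)|²=10]]
   so C = (10, 5)

C = (10, 5)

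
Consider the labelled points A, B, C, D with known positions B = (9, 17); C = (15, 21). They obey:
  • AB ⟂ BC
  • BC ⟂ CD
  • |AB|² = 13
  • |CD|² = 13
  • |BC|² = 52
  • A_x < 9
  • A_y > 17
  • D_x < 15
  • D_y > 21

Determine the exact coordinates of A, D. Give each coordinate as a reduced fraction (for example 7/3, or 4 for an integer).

A = (7, 20)
D = (13, 24)

1. A_x = 7  [[AB ⟂ BC ⇒ -6x-4y+122=0] ∩ [|A−(9, 17)|²=13]]
2. A_y = 20  [[AB ⟂ BC ⇒ -6x-4y+122=0] ∩ [|A−(9, 17)|²=13]]
   so A = (7, 20)
3. D_x = 13  [[BC ⟂ CD ⇒ 6x+4y-174=0] ∩ [|D−(15, 21)|²=13]]
4. D_y = 24  [[BC ⟂ CD ⇒ 6x+4y-174=0] ∩ [|D−(15, 21)|²=13]]
   so D = (13, 24)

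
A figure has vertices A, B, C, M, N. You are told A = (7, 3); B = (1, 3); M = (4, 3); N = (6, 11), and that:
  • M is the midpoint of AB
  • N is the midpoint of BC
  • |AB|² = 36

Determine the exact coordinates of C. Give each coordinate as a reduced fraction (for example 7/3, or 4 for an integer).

1. C_x = 11  [C = 2·N−B = 2·(6, 11)−(1, 3)]
2. C_y = 19  [C = 2·N−B = 2·(6, 11)−(1, 3)]
   so C = (11, 19)

C = (11, 19)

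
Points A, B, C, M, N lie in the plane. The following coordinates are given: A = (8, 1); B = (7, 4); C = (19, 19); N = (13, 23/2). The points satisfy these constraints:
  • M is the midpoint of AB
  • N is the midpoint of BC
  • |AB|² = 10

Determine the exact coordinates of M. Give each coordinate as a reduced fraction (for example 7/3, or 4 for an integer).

1. M_x = 15/2  [2·M = A+B = (8, 1)+(7, 4)]
2. M_y = 5/2  [2·M = A+B = (8, 1)+(7, 4)]
   so M = (15/2, 5/2)

M = (15/2, 5/2)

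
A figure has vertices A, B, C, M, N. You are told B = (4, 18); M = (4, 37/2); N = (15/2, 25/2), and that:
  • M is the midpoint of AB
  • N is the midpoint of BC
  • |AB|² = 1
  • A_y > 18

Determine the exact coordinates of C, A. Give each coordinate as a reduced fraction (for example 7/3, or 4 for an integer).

1. A_x = 4  [A = 2·M−B = 2·(4, 37/2)−(4, 18)]
2. A_y = 19  [A = 2·M−B = 2·(4, 37/2)−(4, 18)]
   so A = (4, 19)
3. C_x = 11  [C = 2·N−B = 2·(15/2, 25/2)−(4, 18)]
4. C_y = 7  [C = 2·N−B = 2·(15/2, 25/2)−(4, 18)]
   so C = (11, 7)

C = (11, 7)
A = (4, 19)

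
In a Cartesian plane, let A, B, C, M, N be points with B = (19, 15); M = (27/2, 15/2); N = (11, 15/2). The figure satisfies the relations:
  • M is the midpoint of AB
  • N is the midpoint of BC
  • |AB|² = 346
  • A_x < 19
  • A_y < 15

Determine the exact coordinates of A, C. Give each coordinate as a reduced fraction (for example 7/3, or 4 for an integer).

A = (8, 0)
C = (3, 0)

1. A_x = 8  [A = 2·M−B = 2·(27/2, 15/2)−(19, 15)]
2. A_y = 0  [A = 2·M−B = 2·(27/2, 15/2)−(19, 15)]
   so A = (8, 0)
3. C_x = 3  [C = 2·N−B = 2·(11, 15/2)−(19, 15)]
4. C_y = 0  [C = 2·N−B = 2·(11, 15/2)−(19, 15)]
   so C = (3, 0)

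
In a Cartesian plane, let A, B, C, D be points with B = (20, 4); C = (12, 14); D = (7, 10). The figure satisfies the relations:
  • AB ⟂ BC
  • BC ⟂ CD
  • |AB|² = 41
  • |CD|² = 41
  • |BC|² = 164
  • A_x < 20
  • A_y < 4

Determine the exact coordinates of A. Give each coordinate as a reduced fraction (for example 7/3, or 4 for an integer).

1. A_x = 15  [[AB ⟂ BC ⇒ 8x-10y-120=0] ∩ [|A−(20, 4)|²=41]]
2. A_y = 0  [[AB ⟂ BC ⇒ 8x-10y-120=0] ∩ [|A−(20, 4)|²=41]]
   so A = (15, 0)

A = (15, 0)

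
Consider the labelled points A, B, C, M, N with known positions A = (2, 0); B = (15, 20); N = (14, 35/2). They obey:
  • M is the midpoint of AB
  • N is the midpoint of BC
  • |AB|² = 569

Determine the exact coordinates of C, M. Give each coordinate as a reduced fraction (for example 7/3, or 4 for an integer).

1. M_x = 17/2  [2·M = A+B = (2, 0)+(15, 20)]
2. M_y = 10  [2·M = A+B = (2, 0)+(15, 20)]
   so M = (17/2, 10)
3. C_x = 13  [C = 2·N−B = 2·(14, 35/2)−(15, 20)]
4. C_y = 15  [C = 2·N−B = 2·(14, 35/2)−(15, 20)]
   so C = (13, 15)

C = (13, 15)
M = (17/2, 10)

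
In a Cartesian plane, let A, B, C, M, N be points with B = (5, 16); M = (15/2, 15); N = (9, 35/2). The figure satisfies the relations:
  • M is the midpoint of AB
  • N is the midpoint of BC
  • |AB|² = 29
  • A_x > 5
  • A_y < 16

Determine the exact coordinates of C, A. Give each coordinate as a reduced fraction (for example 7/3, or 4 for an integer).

C = (13, 19)
A = (10, 14)

1. A_x = 10  [A = 2·M−B = 2·(15/2, 15)−(5, 16)]
2. A_y = 14  [A = 2·M−B = 2·(15/2, 15)−(5, 16)]
   so A = (10, 14)
3. C_x = 13  [C = 2·N−B = 2·(9, 35/2)−(5, 16)]
4. C_y = 19  [C = 2·N−B = 2·(9, 35/2)−(5, 16)]
   so C = (13, 19)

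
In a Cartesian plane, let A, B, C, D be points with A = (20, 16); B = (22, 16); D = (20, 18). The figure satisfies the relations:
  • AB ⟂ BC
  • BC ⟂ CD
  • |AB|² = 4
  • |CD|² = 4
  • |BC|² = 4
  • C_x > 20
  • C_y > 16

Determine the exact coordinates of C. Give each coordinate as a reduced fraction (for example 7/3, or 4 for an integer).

1. C_x = 22  [[AB ⟂ BC ⇒ 2x-44=0] ∩ [|C−(20, 18)|²=4]]
2. C_y = 18  [[AB ⟂ BC ⇒ 2x-44=0] ∩ [|C−(20, 18)|²=4]]
   so C = (22, 18)

C = (22, 18)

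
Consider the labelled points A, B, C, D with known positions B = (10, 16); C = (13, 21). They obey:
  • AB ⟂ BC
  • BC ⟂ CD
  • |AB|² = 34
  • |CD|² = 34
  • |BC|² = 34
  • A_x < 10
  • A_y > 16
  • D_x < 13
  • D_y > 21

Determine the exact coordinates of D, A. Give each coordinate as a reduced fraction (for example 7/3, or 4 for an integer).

D = (8, 24)
A = (5, 19)

1. D_x = 8  [[BC ⟂ CD ⇒ 3x+5y-144=0] ∩ [|D−(13, 21)|²=34]]
2. D_y = 24  [[BC ⟂ CD ⇒ 3x+5y-144=0] ∩ [|D−(13, 21)|²=34]]
   so D = (8, 24)
3. A_x = 5  [[AB ⟂ BC ⇒ -3x-5y+110=0] ∩ [|A−(10, 16)|²=34]]
4. A_y = 19  [[AB ⟂ BC ⇒ -3x-5y+110=0] ∩ [|A−(10, 16)|²=34]]
   so A = (5, 19)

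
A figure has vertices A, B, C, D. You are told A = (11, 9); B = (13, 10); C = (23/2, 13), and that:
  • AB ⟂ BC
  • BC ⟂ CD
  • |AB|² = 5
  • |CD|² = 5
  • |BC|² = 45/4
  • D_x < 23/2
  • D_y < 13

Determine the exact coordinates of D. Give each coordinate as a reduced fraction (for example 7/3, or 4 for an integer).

1. D_x = 19/2  [[BC ⟂ CD ⇒ -3/2x+3y-87/4=0] ∩ [|D−(23/2, 13)|²=5]]
2. D_y = 12  [[BC ⟂ CD ⇒ -3/2x+3y-87/4=0] ∩ [|D−(23/2, 13)|²=5]]
   so D = (19/2, 12)

D = (19/2, 12)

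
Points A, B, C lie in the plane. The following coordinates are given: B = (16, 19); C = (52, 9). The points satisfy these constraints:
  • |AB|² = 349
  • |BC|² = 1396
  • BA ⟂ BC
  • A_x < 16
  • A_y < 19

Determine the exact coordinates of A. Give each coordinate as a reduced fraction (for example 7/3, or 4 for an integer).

A = (11, 1)

1. A_x = 11  [[BA ⟂ BC ⇒ 36x-10y-386=0] ∩ [|A−(16, 19)|²=349]]
2. A_y = 1  [[BA ⟂ BC ⇒ 36x-10y-386=0] ∩ [|A−(16, 19)|²=349]]
   so A = (11, 1)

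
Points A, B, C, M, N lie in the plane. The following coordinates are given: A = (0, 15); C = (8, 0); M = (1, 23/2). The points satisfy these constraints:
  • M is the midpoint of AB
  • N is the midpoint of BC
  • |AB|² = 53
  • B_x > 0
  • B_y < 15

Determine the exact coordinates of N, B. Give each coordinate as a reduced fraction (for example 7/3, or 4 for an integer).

1. B_x = 2  [B = 2·M−A = 2·(1, 23/2)−(0, 15)]
2. B_y = 8  [B = 2·M−A = 2·(1, 23/2)−(0, 15)]
   so B = (2, 8)
3. N_x = 5  [2·N = B+C = (2, 8)+(8, 0)]
4. N_y = 4  [2·N = B+C = (2, 8)+(8, 0)]
   so N = (5, 4)

N = (5, 4)
B = (2, 8)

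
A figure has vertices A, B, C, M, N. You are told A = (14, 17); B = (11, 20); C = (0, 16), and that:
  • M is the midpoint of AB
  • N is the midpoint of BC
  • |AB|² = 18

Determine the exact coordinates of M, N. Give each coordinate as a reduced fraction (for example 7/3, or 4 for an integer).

1. M_x = 25/2  [2·M = A+B = (14, 17)+(11, 20)]
2. M_y = 37/2  [2·M = A+B = (14, 17)+(11, 20)]
   so M = (25/2, 37/2)
3. N_x = 11/2  [2·N = B+C = (11, 20)+(0, 16)]
4. N_y = 18  [2·N = B+C = (11, 20)+(0, 16)]
   so N = (11/2, 18)

M = (25/2, 37/2)
N = (11/2, 18)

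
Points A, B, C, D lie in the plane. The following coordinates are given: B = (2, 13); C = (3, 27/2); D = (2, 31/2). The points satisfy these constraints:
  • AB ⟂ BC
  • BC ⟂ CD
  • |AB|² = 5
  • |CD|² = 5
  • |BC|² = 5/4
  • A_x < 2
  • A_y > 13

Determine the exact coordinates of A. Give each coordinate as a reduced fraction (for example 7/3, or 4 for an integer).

1. A_x = 1  [[AB ⟂ BC ⇒ -1x-1/2y+17/2=0] ∩ [|A−(2, 13)|²=5]]
2. A_y = 15  [[AB ⟂ BC ⇒ -1x-1/2y+17/2=0] ∩ [|A−(2, 13)|²=5]]
   so A = (1, 15)

A = (1, 15)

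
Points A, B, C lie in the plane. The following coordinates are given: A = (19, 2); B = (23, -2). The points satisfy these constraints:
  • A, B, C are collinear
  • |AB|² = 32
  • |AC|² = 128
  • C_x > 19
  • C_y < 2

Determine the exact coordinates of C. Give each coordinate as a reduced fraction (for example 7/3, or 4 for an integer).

1. C_x = 27  [[A, B, C are collinear ⇒ 4x+4y-84=0] ∩ [|C−(19, 2)|²=128]]
2. C_y = -6  [[A, B, C are collinear ⇒ 4x+4y-84=0] ∩ [|C−(19, 2)|²=128]]
   so C = (27, -6)

C = (27, -6)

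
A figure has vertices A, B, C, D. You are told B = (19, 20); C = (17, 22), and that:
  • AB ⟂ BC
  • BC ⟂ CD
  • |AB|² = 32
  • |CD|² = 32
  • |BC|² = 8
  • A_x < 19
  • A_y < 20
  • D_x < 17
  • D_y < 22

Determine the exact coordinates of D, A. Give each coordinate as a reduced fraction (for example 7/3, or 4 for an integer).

D = (13, 18)
A = (15, 16)

1. D_x = 13  [[BC ⟂ CD ⇒ -2x+2y-10=0] ∩ [|D−(17, 22)|²=32]]
2. D_y = 18  [[BC ⟂ CD ⇒ -2x+2y-10=0] ∩ [|D−(17, 22)|²=32]]
   so D = (13, 18)
3. A_x = 15  [[AB ⟂ BC ⇒ 2x-2y+2=0] ∩ [|A−(19, 20)|²=32]]
4. A_y = 16  [[AB ⟂ BC ⇒ 2x-2y+2=0] ∩ [|A−(19, 20)|²=32]]
   so A = (15, 16)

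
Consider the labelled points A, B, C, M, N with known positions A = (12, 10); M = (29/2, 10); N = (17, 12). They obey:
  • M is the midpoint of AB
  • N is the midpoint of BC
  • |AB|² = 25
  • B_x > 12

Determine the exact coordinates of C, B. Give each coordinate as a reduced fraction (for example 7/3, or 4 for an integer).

1. B_x = 17  [B = 2·M−A = 2·(29/2, 10)−(12, 10)]
2. B_y = 10  [B = 2·M−A = 2·(29/2, 10)−(12, 10)]
   so B = (17, 10)
3. C_x = 17  [C = 2·N−B = 2·(17, 12)−(17, 10)]
4. C_y = 14  [C = 2·N−B = 2·(17, 12)−(17, 10)]
   so C = (17, 14)

C = (17, 14)
B = (17, 10)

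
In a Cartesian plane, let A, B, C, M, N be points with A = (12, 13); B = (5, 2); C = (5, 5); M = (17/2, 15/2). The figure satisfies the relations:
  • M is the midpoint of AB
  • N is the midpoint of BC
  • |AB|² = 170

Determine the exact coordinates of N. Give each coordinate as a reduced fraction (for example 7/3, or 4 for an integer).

N = (5, 7/2)

1. N_x = 5  [2·N = B+C = (5, 2)+(5, 5)]
2. N_y = 7/2  [2·N = B+C = (5, 2)+(5, 5)]
   so N = (5, 7/2)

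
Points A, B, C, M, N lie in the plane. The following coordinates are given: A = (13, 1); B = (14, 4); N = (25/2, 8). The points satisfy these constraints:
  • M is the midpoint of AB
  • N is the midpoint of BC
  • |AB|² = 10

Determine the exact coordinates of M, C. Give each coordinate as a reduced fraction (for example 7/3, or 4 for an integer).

1. M_x = 27/2  [2·M = A+B = (13, 1)+(14, 4)]
2. M_y = 5/2  [2·M = A+B = (13, 1)+(14, 4)]
   so M = (27/2, 5/2)
3. C_x = 11  [C = 2·N−B = 2·(25/2, 8)−(14, 4)]
4. C_y = 12  [C = 2·N−B = 2·(25/2, 8)−(14, 4)]
   so C = (11, 12)

M = (27/2, 5/2)
C = (11, 12)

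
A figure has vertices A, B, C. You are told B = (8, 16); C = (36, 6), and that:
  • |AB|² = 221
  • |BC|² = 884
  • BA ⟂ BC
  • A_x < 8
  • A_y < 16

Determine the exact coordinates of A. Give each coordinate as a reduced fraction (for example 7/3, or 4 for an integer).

1. A_x = 3  [[BA ⟂ BC ⇒ 28x-10y-64=0] ∩ [|A−(8, 16)|²=221]]
2. A_y = 2  [[BA ⟂ BC ⇒ 28x-10y-64=0] ∩ [|A−(8, 16)|²=221]]
   so A = (3, 2)

A = (3, 2)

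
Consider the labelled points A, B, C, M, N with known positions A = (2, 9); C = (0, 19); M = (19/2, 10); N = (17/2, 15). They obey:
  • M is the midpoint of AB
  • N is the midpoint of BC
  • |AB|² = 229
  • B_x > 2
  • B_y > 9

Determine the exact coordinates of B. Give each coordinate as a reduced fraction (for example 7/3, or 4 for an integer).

B = (17, 11)

1. B_x = 17  [B = 2·M−A = 2·(19/2, 10)−(2, 9)]
2. B_y = 11  [B = 2·M−A = 2·(19/2, 10)−(2, 9)]
   so B = (17, 11)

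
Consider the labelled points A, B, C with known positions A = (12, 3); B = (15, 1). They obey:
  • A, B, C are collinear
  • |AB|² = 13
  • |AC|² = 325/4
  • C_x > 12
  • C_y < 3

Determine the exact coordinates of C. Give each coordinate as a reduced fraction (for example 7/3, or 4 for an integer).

C = (39/2, -2)

1. C_x = 39/2  [[A, B, C are collinear ⇒ 2x+3y-33=0] ∩ [|C−(12, 3)|²=325/4]]
2. C_y = -2  [[A, B, C are collinear ⇒ 2x+3y-33=0] ∩ [|C−(12, 3)|²=325/4]]
   so C = (39/2, -2)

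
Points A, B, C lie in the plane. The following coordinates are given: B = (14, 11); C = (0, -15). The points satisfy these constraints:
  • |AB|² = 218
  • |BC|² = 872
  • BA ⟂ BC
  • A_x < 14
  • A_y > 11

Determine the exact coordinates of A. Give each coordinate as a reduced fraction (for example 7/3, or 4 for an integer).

1. A_x = 1  [[BA ⟂ BC ⇒ -14x-26y+482=0] ∩ [|A−(14, 11)|²=218]]
2. A_y = 18  [[BA ⟂ BC ⇒ -14x-26y+482=0] ∩ [|A−(14, 11)|²=218]]
   so A = (1, 18)

A = (1, 18)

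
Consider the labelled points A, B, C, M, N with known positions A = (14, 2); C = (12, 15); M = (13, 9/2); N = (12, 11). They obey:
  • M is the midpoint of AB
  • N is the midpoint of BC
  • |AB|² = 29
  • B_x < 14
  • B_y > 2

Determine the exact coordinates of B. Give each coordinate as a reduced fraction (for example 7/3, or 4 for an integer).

B = (12, 7)

1. B_x = 12  [B = 2·M−A = 2·(13, 9/2)−(14, 2)]
2. B_y = 7  [B = 2·M−A = 2·(13, 9/2)−(14, 2)]
   so B = (12, 7)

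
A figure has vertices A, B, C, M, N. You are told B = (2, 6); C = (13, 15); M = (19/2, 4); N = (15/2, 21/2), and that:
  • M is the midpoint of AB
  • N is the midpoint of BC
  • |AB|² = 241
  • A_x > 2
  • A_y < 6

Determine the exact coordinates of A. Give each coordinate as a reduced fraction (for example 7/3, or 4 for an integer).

1. A_x = 17  [A = 2·M−B = 2·(19/2, 4)−(2, 6)]
2. A_y = 2  [A = 2·M−B = 2·(19/2, 4)−(2, 6)]
   so A = (17, 2)

A = (17, 2)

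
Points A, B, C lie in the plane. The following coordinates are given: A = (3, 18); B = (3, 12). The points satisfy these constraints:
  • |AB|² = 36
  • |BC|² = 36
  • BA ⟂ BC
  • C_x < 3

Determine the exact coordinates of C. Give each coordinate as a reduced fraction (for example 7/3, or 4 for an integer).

C = (-3, 12)

1. C_x = -3  [[BA ⟂ BC ⇒ 6y-72=0] ∩ [|C−(3, 12)|²=36]]
2. C_y = 12  [[BA ⟂ BC ⇒ 6y-72=0] ∩ [|C−(3, 12)|²=36]]
   so C = (-3, 12)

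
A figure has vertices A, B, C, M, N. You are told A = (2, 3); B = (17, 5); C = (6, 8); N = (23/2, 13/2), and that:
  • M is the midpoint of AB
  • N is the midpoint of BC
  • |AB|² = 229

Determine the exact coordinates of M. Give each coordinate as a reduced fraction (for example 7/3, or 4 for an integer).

1. M_x = 19/2  [2·M = A+B = (2, 3)+(17, 5)]
2. M_y = 4  [2·M = A+B = (2, 3)+(17, 5)]
   so M = (19/2, 4)

M = (19/2, 4)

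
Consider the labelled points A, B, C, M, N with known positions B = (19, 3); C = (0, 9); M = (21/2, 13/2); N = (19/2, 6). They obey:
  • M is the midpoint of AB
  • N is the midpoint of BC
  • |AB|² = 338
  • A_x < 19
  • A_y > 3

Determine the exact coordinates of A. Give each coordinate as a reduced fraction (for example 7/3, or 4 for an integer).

A = (2, 10)

1. A_x = 2  [A = 2·M−B = 2·(21/2, 13/2)−(19, 3)]
2. A_y = 10  [A = 2·M−B = 2·(21/2, 13/2)−(19, 3)]
   so A = (2, 10)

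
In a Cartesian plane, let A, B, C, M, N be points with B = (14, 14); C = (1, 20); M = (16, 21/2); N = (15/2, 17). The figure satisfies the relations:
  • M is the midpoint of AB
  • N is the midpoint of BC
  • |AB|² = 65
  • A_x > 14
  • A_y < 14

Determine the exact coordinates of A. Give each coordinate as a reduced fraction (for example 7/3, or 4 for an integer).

A = (18, 7)

1. A_x = 18  [A = 2·M−B = 2·(16, 21/2)−(14, 14)]
2. A_y = 7  [A = 2·M−B = 2·(16, 21/2)−(14, 14)]
   so A = (18, 7)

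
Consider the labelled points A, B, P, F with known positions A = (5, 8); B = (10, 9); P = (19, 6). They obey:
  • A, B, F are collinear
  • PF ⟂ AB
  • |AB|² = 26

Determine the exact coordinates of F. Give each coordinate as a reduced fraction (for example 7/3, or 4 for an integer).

1. F_x = 235/13  [[A, B, F are collinear ⇒ -1x+5y-35=0] ∩ [PF ⟂ AB ⇒ 5x+1y-101=0]]
2. F_y = 138/13  [[A, B, F are collinear ⇒ -1x+5y-35=0] ∩ [PF ⟂ AB ⇒ 5x+1y-101=0]]
   so F = (235/13, 138/13)

F = (235/13, 138/13)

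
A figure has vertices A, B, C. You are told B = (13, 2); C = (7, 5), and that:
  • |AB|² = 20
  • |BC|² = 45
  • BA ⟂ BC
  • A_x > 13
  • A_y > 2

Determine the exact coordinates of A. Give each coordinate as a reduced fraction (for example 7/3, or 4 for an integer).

A = (15, 6)

1. A_x = 15  [[BA ⟂ BC ⇒ -6x+3y+72=0] ∩ [|A−(13, 2)|²=20]]
2. A_y = 6  [[BA ⟂ BC ⇒ -6x+3y+72=0] ∩ [|A−(13, 2)|²=20]]
   so A = (15, 6)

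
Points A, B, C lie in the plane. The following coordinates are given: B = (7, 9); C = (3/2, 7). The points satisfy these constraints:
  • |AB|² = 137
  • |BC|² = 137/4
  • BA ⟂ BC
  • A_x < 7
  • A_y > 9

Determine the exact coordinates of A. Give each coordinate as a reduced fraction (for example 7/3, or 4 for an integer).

1. A_x = 3  [[BA ⟂ BC ⇒ -11/2x-2y+113/2=0] ∩ [|A−(7, 9)|²=137]]
2. A_y = 20  [[BA ⟂ BC ⇒ -11/2x-2y+113/2=0] ∩ [|A−(7, 9)|²=137]]
   so A = (3, 20)

A = (3, 20)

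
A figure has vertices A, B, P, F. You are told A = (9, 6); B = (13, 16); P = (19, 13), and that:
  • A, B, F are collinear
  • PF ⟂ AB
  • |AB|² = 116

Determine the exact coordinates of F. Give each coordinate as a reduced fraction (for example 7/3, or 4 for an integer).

1. F_x = 371/29  [[A, B, F are collinear ⇒ -10x+4y+66=0] ∩ [PF ⟂ AB ⇒ 4x+10y-206=0]]
2. F_y = 449/29  [[A, B, F are collinear ⇒ -10x+4y+66=0] ∩ [PF ⟂ AB ⇒ 4x+10y-206=0]]
   so F = (371/29, 449/29)

F = (371/29, 449/29)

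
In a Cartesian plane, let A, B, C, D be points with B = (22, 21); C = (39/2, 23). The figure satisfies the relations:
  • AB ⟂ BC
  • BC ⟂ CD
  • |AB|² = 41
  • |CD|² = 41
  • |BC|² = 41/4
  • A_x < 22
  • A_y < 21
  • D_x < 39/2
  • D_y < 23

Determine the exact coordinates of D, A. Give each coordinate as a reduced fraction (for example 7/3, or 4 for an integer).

1. D_x = 31/2  [[BC ⟂ CD ⇒ -5/2x+2y+11/4=0] ∩ [|D−(39/2, 23)|²=41]]
2. D_y = 18  [[BC ⟂ CD ⇒ -5/2x+2y+11/4=0] ∩ [|D−(39/2, 23)|²=41]]
   so D = (31/2, 18)
3. A_x = 18  [[AB ⟂ BC ⇒ 5/2x-2y-13=0] ∩ [|A−(22, 21)|²=41]]
4. A_y = 16  [[AB ⟂ BC ⇒ 5/2x-2y-13=0] ∩ [|A−(22, 21)|²=41]]
   so A = (18, 16)

D = (31/2, 18)
A = (18, 16)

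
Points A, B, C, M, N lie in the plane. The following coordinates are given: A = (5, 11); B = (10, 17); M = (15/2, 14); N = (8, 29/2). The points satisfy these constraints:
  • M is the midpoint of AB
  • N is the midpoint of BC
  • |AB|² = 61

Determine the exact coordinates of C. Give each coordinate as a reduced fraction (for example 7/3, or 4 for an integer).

1. C_x = 6  [C = 2·N−B = 2·(8, 29/2)−(10, 17)]
2. C_y = 12  [C = 2·N−B = 2·(8, 29/2)−(10, 17)]
   so C = (6, 12)

C = (6, 12)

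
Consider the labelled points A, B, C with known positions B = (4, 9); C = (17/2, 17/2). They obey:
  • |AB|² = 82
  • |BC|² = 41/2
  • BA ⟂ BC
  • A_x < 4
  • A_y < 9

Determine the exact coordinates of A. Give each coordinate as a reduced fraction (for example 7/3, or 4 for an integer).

A = (3, 0)

1. A_x = 3  [[BA ⟂ BC ⇒ 9/2x-1/2y-27/2=0] ∩ [|A−(4, 9)|²=82]]
2. A_y = 0  [[BA ⟂ BC ⇒ 9/2x-1/2y-27/2=0] ∩ [|A−(4, 9)|²=82]]
   so A = (3, 0)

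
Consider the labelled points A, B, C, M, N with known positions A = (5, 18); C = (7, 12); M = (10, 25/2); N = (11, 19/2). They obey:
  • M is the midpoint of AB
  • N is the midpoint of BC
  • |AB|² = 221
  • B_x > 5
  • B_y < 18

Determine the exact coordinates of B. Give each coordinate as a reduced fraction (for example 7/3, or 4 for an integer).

1. B_x = 15  [B = 2·M−A = 2·(10, 25/2)−(5, 18)]
2. B_y = 7  [B = 2·M−A = 2·(10, 25/2)−(5, 18)]
   so B = (15, 7)

B = (15, 7)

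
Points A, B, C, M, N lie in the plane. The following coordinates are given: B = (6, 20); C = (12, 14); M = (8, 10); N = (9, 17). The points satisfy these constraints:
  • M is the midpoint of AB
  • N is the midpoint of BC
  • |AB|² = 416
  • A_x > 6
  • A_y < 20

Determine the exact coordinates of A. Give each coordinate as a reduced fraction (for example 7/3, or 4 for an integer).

1. A_x = 10  [A = 2·M−B = 2·(8, 10)−(6, 20)]
2. A_y = 0  [A = 2·M−B = 2·(8, 10)−(6, 20)]
   so A = (10, 0)

A = (10, 0)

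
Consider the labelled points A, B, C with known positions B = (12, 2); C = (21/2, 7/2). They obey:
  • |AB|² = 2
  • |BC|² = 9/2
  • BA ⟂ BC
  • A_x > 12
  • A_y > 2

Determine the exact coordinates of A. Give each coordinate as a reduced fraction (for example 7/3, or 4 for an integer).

1. A_x = 13  [[BA ⟂ BC ⇒ -3/2x+3/2y+15=0] ∩ [|A−(12, 2)|²=2]]
2. A_y = 3  [[BA ⟂ BC ⇒ -3/2x+3/2y+15=0] ∩ [|A−(12, 2)|²=2]]
   so A = (13, 3)

A = (13, 3)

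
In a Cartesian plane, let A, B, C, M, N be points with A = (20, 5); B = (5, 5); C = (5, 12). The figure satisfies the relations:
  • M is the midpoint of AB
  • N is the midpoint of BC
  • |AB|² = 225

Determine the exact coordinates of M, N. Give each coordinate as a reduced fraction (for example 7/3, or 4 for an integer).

1. M_x = 25/2  [2·M = A+B = (20, 5)+(5, 5)]
2. M_y = 5  [2·M = A+B = (20, 5)+(5, 5)]
   so M = (25/2, 5)
3. N_x = 5  [2·N = B+C = (5, 5)+(5, 12)]
4. N_y = 17/2  [2·N = B+C = (5, 5)+(5, 12)]
   so N = (5, 17/2)

M = (25/2, 5)
N = (5, 17/2)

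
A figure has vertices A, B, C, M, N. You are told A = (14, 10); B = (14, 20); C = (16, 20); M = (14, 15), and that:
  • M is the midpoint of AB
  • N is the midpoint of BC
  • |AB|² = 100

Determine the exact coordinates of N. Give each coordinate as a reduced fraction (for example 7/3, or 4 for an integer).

N = (15, 20)

1. N_x = 15  [2·N = B+C = (14, 20)+(16, 20)]
2. N_y = 20  [2·N = B+C = (14, 20)+(16, 20)]
   so N = (15, 20)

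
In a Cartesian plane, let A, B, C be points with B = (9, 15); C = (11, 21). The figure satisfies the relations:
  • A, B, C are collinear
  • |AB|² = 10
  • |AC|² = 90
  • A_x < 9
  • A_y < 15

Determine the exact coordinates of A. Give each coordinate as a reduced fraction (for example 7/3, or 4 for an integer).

1. A_x = 8  [[A, B, C are collinear ⇒ -6x+2y+24=0] ∩ [|A−(9, 15)|²=10]]
2. A_y = 12  [[A, B, C are collinear ⇒ -6x+2y+24=0] ∩ [|A−(9, 15)|²=10]]
   so A = (8, 12)

A = (8, 12)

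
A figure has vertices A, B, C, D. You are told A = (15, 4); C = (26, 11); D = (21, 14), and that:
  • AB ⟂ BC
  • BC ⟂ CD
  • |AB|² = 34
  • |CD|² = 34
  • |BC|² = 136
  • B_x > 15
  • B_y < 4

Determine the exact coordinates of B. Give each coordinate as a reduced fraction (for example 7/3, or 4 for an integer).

B = (20, 1)

1. B_x = 20  [[BC ⟂ CD ⇒ 5x-3y-97=0] ∩ [|B−(15, 4)|²=34]]
2. B_y = 1  [[BC ⟂ CD ⇒ 5x-3y-97=0] ∩ [|B−(15, 4)|²=34]]
   so B = (20, 1)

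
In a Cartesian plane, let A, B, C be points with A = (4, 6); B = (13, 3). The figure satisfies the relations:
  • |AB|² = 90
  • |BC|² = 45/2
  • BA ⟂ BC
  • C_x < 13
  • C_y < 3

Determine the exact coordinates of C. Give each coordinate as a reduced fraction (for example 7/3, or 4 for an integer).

C = (23/2, -3/2)

1. C_x = 23/2  [[BA ⟂ BC ⇒ -9x+3y+108=0] ∩ [|C−(13, 3)|²=45/2]]
2. C_y = -3/2  [[BA ⟂ BC ⇒ -9x+3y+108=0] ∩ [|C−(13, 3)|²=45/2]]
   so C = (23/2, -3/2)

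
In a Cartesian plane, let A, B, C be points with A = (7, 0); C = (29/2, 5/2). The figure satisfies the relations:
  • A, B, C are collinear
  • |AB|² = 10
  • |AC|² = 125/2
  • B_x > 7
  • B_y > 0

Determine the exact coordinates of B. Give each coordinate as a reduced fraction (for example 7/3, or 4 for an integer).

B = (10, 1)

1. B_x = 10  [[A, B, C are collinear ⇒ 5/2x-15/2y-35/2=0] ∩ [|B−(7, 0)|²=10]]
2. B_y = 1  [[A, B, C are collinear ⇒ 5/2x-15/2y-35/2=0] ∩ [|B−(7, 0)|²=10]]
   so B = (10, 1)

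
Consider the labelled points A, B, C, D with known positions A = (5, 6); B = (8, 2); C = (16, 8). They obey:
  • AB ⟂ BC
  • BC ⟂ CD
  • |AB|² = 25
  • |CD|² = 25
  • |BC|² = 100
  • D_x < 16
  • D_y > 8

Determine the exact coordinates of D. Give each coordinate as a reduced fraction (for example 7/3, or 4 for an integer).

1. D_x = 13  [[BC ⟂ CD ⇒ 8x+6y-176=0] ∩ [|D−(16, 8)|²=25]]
2. D_y = 12  [[BC ⟂ CD ⇒ 8x+6y-176=0] ∩ [|D−(16, 8)|²=25]]
   so D = (13, 12)

D = (13, 12)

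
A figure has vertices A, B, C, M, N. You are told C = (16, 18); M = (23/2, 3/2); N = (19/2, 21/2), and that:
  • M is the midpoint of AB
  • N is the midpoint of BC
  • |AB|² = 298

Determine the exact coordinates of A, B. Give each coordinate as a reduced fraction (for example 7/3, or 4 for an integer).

A = (20, 0)
B = (3, 3)

1. B_x = 3  [B = 2·N−C = 2·(19/2, 21/2)−(16, 18)]
2. B_y = 3  [B = 2·N−C = 2·(19/2, 21/2)−(16, 18)]
   so B = (3, 3)
3. A_x = 20  [A = 2·M−B = 2·(23/2, 3/2)−(3, 3)]
4. A_y = 0  [A = 2·M−B = 2·(23/2, 3/2)−(3, 3)]
   so A = (20, 0)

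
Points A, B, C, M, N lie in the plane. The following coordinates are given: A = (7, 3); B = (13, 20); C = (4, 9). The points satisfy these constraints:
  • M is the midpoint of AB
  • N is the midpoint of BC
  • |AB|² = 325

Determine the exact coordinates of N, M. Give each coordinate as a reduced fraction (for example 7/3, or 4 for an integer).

1. M_x = 10  [2·M = A+B = (7, 3)+(13, 20)]
2. M_y = 23/2  [2·M = A+B = (7, 3)+(13, 20)]
   so M = (10, 23/2)
3. N_x = 17/2  [2·N = B+C = (13, 20)+(4, 9)]
4. N_y = 29/2  [2·N = B+C = (13, 20)+(4, 9)]
   so N = (17/2, 29/2)

N = (17/2, 29/2)
M = (10, 23/2)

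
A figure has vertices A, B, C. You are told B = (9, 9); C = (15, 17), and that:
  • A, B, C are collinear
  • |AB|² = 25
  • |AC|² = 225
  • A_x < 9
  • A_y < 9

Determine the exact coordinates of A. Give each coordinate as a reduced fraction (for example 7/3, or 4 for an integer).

1. A_x = 6  [[A, B, C are collinear ⇒ -8x+6y+18=0] ∩ [|A−(9, 9)|²=25]]
2. A_y = 5  [[A, B, C are collinear ⇒ -8x+6y+18=0] ∩ [|A−(9, 9)|²=25]]
   so A = (6, 5)

A = (6, 5)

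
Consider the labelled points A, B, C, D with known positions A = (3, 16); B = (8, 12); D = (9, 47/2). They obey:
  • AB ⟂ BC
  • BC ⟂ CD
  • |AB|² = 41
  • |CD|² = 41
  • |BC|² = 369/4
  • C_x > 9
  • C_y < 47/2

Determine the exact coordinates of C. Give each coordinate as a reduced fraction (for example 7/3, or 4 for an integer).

C = (14, 39/2)

1. C_x = 14  [[AB ⟂ BC ⇒ 5x-4y+8=0] ∩ [|C−(9, 47/2)|²=41]]
2. C_y = 39/2  [[AB ⟂ BC ⇒ 5x-4y+8=0] ∩ [|C−(9, 47/2)|²=41]]
   so C = (14, 39/2)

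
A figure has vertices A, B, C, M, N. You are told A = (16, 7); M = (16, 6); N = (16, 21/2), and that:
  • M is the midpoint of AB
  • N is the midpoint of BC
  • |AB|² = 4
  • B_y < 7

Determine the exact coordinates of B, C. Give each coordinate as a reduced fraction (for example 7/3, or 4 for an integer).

B = (16, 5)
C = (16, 16)

1. B_x = 16  [B = 2·M−A = 2·(16, 6)−(16, 7)]
2. B_y = 5  [B = 2·M−A = 2·(16, 6)−(16, 7)]
   so B = (16, 5)
3. C_x = 16  [C = 2·N−B = 2·(16, 21/2)−(16, 5)]
4. C_y = 16  [C = 2·N−B = 2·(16, 21/2)−(16, 5)]
   so C = (16, 16)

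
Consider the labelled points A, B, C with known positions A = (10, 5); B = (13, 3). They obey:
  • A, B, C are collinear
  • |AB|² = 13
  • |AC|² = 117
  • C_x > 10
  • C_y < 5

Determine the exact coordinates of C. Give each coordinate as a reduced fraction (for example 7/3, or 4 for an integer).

1. C_x = 19  [[A, B, C are collinear ⇒ 2x+3y-35=0] ∩ [|C−(10, 5)|²=117]]
2. C_y = -1  [[A, B, C are collinear ⇒ 2x+3y-35=0] ∩ [|C−(10, 5)|²=117]]
   so C = (19, -1)

C = (19, -1)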